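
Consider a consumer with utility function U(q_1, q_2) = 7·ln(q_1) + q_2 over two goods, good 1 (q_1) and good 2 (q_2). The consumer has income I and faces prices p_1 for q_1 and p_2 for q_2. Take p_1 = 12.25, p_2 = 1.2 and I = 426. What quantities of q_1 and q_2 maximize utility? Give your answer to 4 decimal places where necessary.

q_1* = 0.6857, q_2* = 348

Set MRS = p_1/p_2: (7/q_1)/1 = p_1/p_2.
So q_1*(p_1,p_2) = 7·p_2/p_1, independent of income; and q_2* = (I − 7·p_2)/p_2.
At the given prices: q_1* = 7·1.2/12.25 = 0.6857, and q_2* = 348.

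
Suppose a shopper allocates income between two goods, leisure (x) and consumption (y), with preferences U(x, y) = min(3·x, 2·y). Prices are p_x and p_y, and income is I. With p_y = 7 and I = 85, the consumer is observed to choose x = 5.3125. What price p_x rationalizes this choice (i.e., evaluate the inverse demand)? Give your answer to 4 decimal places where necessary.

p_x = 5.5

With perfect complements, no substitution: consume in ratio x:y = 2:3.
Budget: p_x·x + p_y·(3/2)·x = I, so (2·p_x + 3·p_y)·x = 2·I.
Demand: x*(p_x,p_y,I) = 2·I/(2·p_x + 3·p_y), y* = 3·I/(2·p_x + 3·p_y).
Set x* = 5.3125 in the demand function and solve for p_x: p_x = 5.5.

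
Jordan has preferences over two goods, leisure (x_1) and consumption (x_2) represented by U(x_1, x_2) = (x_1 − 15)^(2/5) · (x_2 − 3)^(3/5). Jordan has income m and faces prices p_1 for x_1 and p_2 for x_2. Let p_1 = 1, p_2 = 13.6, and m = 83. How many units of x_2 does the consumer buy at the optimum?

x_2* = 4.2

MRS = (2/3)·(x_2−3)/(x_1−15). Tangency with p_1/p_2 gives x_2−3 = (3/2)·(p_1/p_2)·(x_1−15).
Substituting into the budget: x_1* = 15 + 0.4·(m − 15·p_1 − 3·p_2)/p_1, and x_2* = 3 + 0.6·(…)/p_2.
Discretionary income = 83 − 15·1 − 3·13.6 = 27.2; x_2* = 3 + 0.6·27.2/13.6 = 4.2.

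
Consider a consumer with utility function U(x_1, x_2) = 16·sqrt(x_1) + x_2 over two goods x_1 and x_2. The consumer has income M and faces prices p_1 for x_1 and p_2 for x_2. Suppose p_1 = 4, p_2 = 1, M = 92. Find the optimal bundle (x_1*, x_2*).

x_1* = 4, x_2* = 76

MU_x_1 = 8/√x_1, MU_x_2 = 1. Tangency: 8/√x_1 = p_1/p_2.
Thus x_1* = (8·p_2/p_1)² — independent of M — with the rest of income spent on x_2.
Plugging in: x_1* = (8·1/4)² = 4, x_2* = 76.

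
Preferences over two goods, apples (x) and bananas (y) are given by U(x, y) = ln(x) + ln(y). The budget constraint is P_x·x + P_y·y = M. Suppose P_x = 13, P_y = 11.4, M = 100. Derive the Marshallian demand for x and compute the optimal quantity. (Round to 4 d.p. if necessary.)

MU_x/MU_y = (y)/(x); tangency sets this equal to P_x/P_y.
So P_y·y = P_x·x; combined with the budget, a share 0.5 of income goes to x.
Demand: x*(P_x,P_y,M) = 0.5·M/P_x and y* = 0.5·M/P_y.
At P_x=13, P_y=11.4, M=100: x* = 0.5·100/13 = 3.8462.

x* = 3.8462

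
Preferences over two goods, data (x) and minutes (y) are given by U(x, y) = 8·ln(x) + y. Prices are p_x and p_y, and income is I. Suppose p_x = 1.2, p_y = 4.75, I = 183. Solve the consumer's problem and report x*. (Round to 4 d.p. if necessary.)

MU_x = 8/x, MU_y = 1. Tangency: 8/x = p_x/p_y.
So x*(p_x,p_y) = 8·p_y/p_x, independent of income; and y* = (I − 8·p_y)/p_y.
At the given prices: x* = 8·4.75/1.2 = 31.6667.

x* = 31.6667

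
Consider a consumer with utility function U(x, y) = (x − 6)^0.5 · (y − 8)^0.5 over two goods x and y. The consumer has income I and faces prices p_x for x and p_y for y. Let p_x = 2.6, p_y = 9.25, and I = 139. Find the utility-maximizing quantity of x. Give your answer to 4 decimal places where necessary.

Let x' = x−6, y' = y−8. MRS = y'/x' = p_x/p_y.
After buying the subsistence bundle (6, 8), a share 0.5 of the remaining income goes to x: x* = 6 + 0.5·(I − 6p_x − 8p_y)/p_x.
Discretionary income = 139 − 6·2.6 − 8·9.25 = 49.4; x* = 6 + 0.5·49.4/2.6 = 15.5.

x* = 15.5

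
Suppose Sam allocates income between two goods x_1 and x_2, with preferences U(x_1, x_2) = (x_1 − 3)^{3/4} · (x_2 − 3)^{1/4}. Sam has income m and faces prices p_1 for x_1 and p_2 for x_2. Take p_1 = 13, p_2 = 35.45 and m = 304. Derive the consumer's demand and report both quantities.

x_1* = 12.1529, x_2* = 4.1188

Discretionary income = 304 − 3·13 − 3·35.45 = 158.65; x_1* = 3 + 0.75·158.65/13 = 12.1529; x_2* = 3 + 0.25·158.65/35.45 = 4.1188.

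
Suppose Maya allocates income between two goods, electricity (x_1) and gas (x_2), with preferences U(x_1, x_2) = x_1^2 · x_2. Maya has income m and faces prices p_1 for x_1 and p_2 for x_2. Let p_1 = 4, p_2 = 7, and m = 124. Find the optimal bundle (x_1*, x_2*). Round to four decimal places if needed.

At p_1=4, p_2=7, m=124: x_1* = 2/3·124/4 = 20.6667, x_2* = 5.9048.

x_1* = 20.6667, x_2* = 5.9048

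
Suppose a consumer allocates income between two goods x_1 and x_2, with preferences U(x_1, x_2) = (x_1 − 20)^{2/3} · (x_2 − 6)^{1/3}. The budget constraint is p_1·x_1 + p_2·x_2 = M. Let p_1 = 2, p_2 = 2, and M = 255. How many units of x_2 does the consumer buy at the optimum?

MRS = 2·(x_2−6)/(x_1−20). Tangency with p_1/p_2 gives x_2−6 = (1/2)·(p_1/p_2)·(x_1−20).
Substituting into the budget: x_1* = 20 + 2/3·(M − 20·p_1 − 6·p_2)/p_1, and x_2* = 6 + 1/3·(…)/p_2.
Discretionary income = 255 − 20·2 − 6·2 = 203; x_2* = 6 + 1/3·203/2 = 39.8333.

x_2* = 39.8333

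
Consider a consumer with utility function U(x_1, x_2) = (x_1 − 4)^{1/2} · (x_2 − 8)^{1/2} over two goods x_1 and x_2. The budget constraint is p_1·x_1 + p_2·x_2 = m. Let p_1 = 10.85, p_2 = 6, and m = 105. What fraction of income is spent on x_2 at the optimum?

share on x_2 = 0.5219

Let x_1' = x_1−4, x_2' = x_2−8. MRS = x_2'/x_1' = p_1/p_2.
Substituting into the budget: x_1* = 4 + 0.5·(m − 4·p_1 − 8·p_2)/p_1, and x_2* = 8 + 0.5·(…)/p_2.
Discretionary income = 105 − 4·10.85 − 8·6 = 13.6; x_1* = 4 + 0.5·13.6/10.85 = 4.6267; x_2* = 8 + 0.5·13.6/6 = 9.1333.
Expenditure on x_2: 6·9.1333 = 54.8; share = 0.5219.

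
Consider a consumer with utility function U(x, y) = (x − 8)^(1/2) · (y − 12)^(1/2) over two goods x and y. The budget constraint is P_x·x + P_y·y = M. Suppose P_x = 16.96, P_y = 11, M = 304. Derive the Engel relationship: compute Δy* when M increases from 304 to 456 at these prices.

Δy* = 6.9091

MRS = (y−12)/(x−8). Tangency with P_x/P_y gives y−12 = (P_x/P_y)·(x−8).
After buying the subsistence bundle (8, 12), a share 0.5 of the remaining income goes to x: x* = 8 + 0.5·(M − 8P_x − 12P_y)/P_x.
Discretionary income = 304 − 8·16.96 − 12·11 = 36.32; y* = 12 + 0.5·36.32/11 = 13.6509.
At M' = 456: y* = 20.56. Change: 20.56 − 13.6509 = 6.9091.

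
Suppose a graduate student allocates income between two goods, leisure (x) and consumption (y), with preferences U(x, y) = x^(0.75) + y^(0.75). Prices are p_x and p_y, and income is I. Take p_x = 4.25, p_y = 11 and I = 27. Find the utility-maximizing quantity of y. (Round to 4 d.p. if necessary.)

y* = 0.1338

Numerically y/x = 0.022284, so x* = 27/(4.25 + 11·0.022284) = 6.0065 and y* = 0.022284·6.0065 = 0.1338.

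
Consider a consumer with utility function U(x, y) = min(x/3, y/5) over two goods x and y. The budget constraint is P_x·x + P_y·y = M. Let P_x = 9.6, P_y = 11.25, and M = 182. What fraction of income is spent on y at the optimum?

share on y = 0.6614

Leontief preferences: the optimum is at the kink where x/3 = y/5, i.e. y = (5/3)·x.
Budget: P_x·x + P_y·(5/3)·x = M, so (3·P_x + 5·P_y)·x = 3·M.
Demand: x*(P_x,P_y,M) = 3·M/(3·P_x + 5·P_y), y* = 5·M/(3·P_x + 5·P_y).
Here 3·9.6 + 5·11.25 = 85.05, giving x* = 6.4198 and y* = 10.6996.
Expenditure on y: 11.25·10.6996 = 120.3704; share = 0.6614.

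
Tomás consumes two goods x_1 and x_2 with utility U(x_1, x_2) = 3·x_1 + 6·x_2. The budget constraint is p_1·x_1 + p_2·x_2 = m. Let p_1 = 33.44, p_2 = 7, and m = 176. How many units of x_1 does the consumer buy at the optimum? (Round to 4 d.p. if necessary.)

x_1* = 0

Linear utility — the consumer picks whichever good has higher MU/price: 3/33.44 = 0.0897 vs 6/7 = 0.8571.
x_2 gives more utility per dollar, so spend all income on x_2: x_2* = m/p_2, x_1* = 0.
Numerically: x_1* = 0, x_2* = 25.1429.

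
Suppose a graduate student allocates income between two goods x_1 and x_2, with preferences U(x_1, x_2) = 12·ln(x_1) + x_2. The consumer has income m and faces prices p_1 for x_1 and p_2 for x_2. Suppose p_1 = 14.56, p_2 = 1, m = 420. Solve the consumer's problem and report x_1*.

Set MRS = p_1/p_2: (12/x_1)/1 = p_1/p_2.
So x_1*(p_1,p_2) = 12·p_2/p_1, independent of income; and x_2* = (m − 12·p_2)/p_2.
At the given prices: x_1* = 12·1/14.56 = 0.8242.

x_1* = 0.8242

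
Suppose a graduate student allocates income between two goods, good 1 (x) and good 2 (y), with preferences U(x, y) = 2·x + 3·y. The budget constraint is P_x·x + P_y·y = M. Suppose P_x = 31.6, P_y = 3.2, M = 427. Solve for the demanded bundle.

Linear utility — the consumer picks whichever good has higher MU/price: 2/31.6 = 0.0633 vs 3/3.2 = 0.9375.
y gives more utility per dollar, so spend all income on y: y* = M/P_y, x* = 0.
Numerically: x* = 0, y* = 133.4375.

x* = 0, y* = 133.4375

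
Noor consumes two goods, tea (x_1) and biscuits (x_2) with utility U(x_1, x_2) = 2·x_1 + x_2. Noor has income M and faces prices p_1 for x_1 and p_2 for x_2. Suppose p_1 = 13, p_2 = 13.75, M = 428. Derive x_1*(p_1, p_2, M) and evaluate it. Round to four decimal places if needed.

Perfect substitutes: compare marginal utility per dollar. 2/p_1 vs 1/p_2 → 0.1538 vs 0.0727.
x_1 gives more utility per dollar, so spend all income on x_1: x_1* = M/p_1, x_2* = 0.
Numerically: x_1* = 32.9231, x_2* = 0.

x_1* = 32.9231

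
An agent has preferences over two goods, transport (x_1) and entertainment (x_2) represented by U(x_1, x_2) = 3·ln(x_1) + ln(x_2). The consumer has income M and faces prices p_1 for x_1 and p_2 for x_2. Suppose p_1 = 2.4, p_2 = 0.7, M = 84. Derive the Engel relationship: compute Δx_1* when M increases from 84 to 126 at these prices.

The MRS is 3·x_2/x_1. Set MRS = p_1/p_2.
Rearranging, p_2·x_2 = (1/3)·p_1·x_1. Substituting into the budget gives p_1·x_1·(1 + (1/3)) = M.
Demand: x_1*(p_1,p_2,M) = 0.75·M/p_1 and x_2* = 0.25·M/p_2.
At p_1=2.4, p_2=0.7, M=84: x_1* = 0.75·84/2.4 = 26.25.
At M' = 126: x_1* = 39.375. Change: 39.375 − 26.25 = 13.125.

Δx_1* = 13.125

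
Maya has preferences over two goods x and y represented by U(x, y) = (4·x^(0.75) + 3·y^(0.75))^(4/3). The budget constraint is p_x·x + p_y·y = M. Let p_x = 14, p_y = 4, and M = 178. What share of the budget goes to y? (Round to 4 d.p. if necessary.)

MU_x ∝ 4·x^(-0.25), MU_y ∝ 3·y^(-0.25), so MRS = (4/3)·(y/x)^(0.25) = p_x/p_y.
Solve for the ratio: y/x = [(3/4)·p_x/p_y]^(4).
With the ratio pinned down, the budget gives x* = M/(p_x + p_y·(y/x)) and y* = (y/x)·x*.
Numerically y/x = 47.480713, so x* = 178/(14 + 4·47.480713) = 0.8729 and y* = 47.480713·0.8729 = 41.4449.
Expenditure on y: 4·41.4449 = 165.7797; share = 0.9313.

share on y = 0.9313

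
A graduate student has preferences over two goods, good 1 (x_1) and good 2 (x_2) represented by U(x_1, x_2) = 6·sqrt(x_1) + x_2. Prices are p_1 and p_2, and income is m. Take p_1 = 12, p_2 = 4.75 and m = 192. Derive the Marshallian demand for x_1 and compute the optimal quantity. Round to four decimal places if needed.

MU_x_1 = 3/√x_1, MU_x_2 = 1. Tangency: 3/√x_1 = p_1/p_2.
Solve: √x_1 = 3·p_2/p_1, so x_1*(p_1,p_2) = (3·p_2/p_1)², and x_2* = (m − p_1·x_1*)/p_2.
Plugging in: x_1* = (3·4.75/12)² = 1.4102.

x_1* = 1.4102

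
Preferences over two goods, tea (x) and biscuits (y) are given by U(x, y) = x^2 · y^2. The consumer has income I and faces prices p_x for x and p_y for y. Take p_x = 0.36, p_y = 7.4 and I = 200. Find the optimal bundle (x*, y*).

x* = 277.7778, y* = 13.5135

MU_x/MU_y = (2·y)/(2·x); tangency sets this equal to p_x/p_y.
So 2·p_y·y = 2·p_x·x; combined with the budget, a share 0.5 of income goes to x.
Demand: x*(p_x,p_y,I) = 0.5·I/p_x and y* = 0.5·I/p_y.
At p_x=0.36, p_y=7.4, I=200: x* = 0.5·200/0.36 = 277.7778, y* = 13.5135.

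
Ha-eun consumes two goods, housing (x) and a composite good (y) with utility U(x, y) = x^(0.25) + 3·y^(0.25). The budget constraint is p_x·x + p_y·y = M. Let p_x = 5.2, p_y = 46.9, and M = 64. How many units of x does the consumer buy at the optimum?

x* = 3.9978

MRS = MU_x/MU_y = (1/3)·(y/x)^(0.75). Set equal to p_x/p_y.
Hence y/x = (3·p_x/p_y)^(1/(0.75)), i.e. raised to the 4/3 power.
With the ratio pinned down, the budget gives x* = M/(p_x + p_y·(y/x)) and y* = (y/x)·x*.
Numerically y/x = 0.230464, so x* = 64/(5.2 + 46.9·0.230464) = 3.9978.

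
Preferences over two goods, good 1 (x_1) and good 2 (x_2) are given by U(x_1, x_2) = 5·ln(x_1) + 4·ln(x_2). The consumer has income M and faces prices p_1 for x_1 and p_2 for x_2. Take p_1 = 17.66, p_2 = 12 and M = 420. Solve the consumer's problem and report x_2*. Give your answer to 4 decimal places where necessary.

x_2* = 15.5556

Tangency: MRS = (5/4)·x_2/x_1 = p_1/p_2.
Rearranging, p_2·x_2 = (4/5)·p_1·x_1. Substituting into the budget gives p_1·x_1·(1 + (4/5)) = M.
Demand: x_1*(p_1,p_2,M) = 5/9·M/p_1 and x_2* = 4/9·M/p_2.
At p_1=17.66, p_2=12, M=420: x_2* = 4/9·420/12 = 15.5556.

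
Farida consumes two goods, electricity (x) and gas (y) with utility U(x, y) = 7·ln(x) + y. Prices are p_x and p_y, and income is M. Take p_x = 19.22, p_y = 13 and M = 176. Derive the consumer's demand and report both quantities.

x* = 4.7347, y* = 6.5385

Set MRS = p_x/p_y: (7/x)/1 = p_x/p_y.
So x*(p_x,p_y) = 7·p_y/p_x, independent of income; and y* = (M − 7·p_y)/p_y.
At the given prices: x* = 7·13/19.22 = 4.7347, and y* = 6.5385.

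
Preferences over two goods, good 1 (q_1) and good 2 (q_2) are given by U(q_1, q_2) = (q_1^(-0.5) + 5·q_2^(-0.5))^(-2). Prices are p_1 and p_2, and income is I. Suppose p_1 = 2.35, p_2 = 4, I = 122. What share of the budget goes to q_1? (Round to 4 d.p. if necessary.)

share on q_1 = 0.2227

From the CES first-order condition, (1/5)·(q_2/q_1)^(1.5) = p_1/p_2.
Hence q_2/q_1 = (5·p_1/p_2)^(1/(1.5)), i.e. raised to the 2/3 power.
Substitute q_2 = (q_2/q_1)·q_1 into the budget: q_1* = I/(p_1 + p_2·(q_2/q_1)).
Numerically q_2/q_1 = 2.051093, so q_1* = 122/(2.35 + 4·2.051093) = 11.5592 and q_2* = 2.051093·11.5592 = 23.709.
Expenditure on q_1: 2.35·11.5592 = 27.1641; share = 0.2227.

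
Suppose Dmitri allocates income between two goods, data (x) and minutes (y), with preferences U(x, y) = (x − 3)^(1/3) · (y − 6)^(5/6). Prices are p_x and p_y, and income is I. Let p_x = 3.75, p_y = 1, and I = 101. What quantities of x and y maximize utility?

x* = 9.381, y* = 65.8214

After buying the subsistence bundle (3, 6), a share 2/7 of the remaining income goes to x: x* = 3 + 2/7·(I − 3p_x − 6p_y)/p_x.
Discretionary income = 101 − 3·3.75 − 6·1 = 83.75; x* = 3 + 2/7·83.75/3.75 = 9.381; y* = 6 + 5/7·83.75/1 = 65.8214.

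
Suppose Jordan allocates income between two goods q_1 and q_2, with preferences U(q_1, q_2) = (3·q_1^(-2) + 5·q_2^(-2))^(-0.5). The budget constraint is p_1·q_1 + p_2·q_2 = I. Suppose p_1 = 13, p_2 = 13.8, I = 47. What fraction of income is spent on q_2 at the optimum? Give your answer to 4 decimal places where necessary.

Substitute q_2 = (q_2/q_1)·q_1 into the budget: q_1* = I/(p_1 + p_2·(q_2/q_1)).
Numerically q_2/q_1 = 1.162263, so q_1* = 47/(13 + 13.8·1.162263) = 1.6185 and q_2* = 1.162263·1.6185 = 1.8811.
Expenditure on q_2: 13.8·1.8811 = 25.9595; share = 0.5523.

share on q_2 = 0.5523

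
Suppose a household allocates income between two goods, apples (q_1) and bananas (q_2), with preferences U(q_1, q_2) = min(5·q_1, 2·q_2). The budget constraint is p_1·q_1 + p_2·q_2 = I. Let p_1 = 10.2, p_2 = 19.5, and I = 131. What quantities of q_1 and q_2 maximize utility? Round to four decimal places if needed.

Here 2·10.2 + 5·19.5 = 117.9, giving q_1* = 2.2222 and q_2* = 5.5556.

q_1* = 2.2222, q_2* = 5.5556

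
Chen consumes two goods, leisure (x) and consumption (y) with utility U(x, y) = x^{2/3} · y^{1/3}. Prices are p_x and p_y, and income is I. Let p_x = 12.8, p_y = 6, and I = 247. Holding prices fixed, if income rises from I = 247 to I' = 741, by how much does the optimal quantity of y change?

Δy* = 27.4444

Demand: x*(p_x,p_y,I) = 2/3·I/p_x and y* = 1/3·I/p_y.
At p_x=12.8, p_y=6, I=247: y* = 1/3·247/6 = 13.7222.
At I' = 741: y* = 41.1667. Change: 41.1667 − 13.7222 = 27.4444.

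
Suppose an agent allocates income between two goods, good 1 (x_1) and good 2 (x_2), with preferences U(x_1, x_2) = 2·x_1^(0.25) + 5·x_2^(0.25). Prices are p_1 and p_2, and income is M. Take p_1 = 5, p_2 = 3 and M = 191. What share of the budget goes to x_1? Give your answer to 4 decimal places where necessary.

share on x_1 = 0.1991

Numerically x_2/x_1 = 6.704787, so x_1* = 191/(5 + 3·6.704787) = 7.6052 and x_2* = 6.704787·7.6052 = 50.9913.
Expenditure on x_1: 5·7.6052 = 38.0261; share = 0.1991.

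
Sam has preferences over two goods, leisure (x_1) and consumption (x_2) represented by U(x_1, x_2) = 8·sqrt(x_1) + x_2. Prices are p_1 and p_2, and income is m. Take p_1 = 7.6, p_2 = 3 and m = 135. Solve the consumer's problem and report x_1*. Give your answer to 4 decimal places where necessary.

Utility is quasi-linear in x_2; the FOC for x_1 is 4/√x_1 = p_1/p_2.
Thus x_1* = (4·p_2/p_1)² — independent of m — with the rest of income spent on x_2.
Plugging in: x_1* = (4·3/7.6)² = 2.4931.

x_1* = 2.4931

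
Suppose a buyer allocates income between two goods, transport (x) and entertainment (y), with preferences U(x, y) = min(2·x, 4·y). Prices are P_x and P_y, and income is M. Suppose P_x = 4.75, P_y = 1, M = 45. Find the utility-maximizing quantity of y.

With perfect complements, no substitution: consume in ratio x:y = 4:2.
Budget: P_x·x + P_y·(1/2)·x = M, so (4·P_x + 2·P_y)·x = 4·M.
Demand: x*(P_x,P_y,M) = 4·M/(4·P_x + 2·P_y), y* = 2·M/(4·P_x + 2·P_y).
Here 4·4.75 + 2·1 = 21, giving y* = 4.2857.

y* = 4.2857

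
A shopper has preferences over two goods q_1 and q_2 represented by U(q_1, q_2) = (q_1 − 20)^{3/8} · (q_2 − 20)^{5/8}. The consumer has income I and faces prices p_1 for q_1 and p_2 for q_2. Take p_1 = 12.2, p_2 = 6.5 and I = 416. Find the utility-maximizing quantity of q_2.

Let q_1' = q_1−20, q_2' = q_2−20. MRS = (3/5)·q_2'/q_1' = p_1/p_2.
After buying the subsistence bundle (20, 20), a share 0.375 of the remaining income goes to q_1: q_1* = 20 + 0.375·(I − 20p_1 − 20p_2)/p_1.
Discretionary income = 416 − 20·12.2 − 20·6.5 = 42; q_2* = 20 + 0.625·42/6.5 = 24.0385.

q_2* = 24.0385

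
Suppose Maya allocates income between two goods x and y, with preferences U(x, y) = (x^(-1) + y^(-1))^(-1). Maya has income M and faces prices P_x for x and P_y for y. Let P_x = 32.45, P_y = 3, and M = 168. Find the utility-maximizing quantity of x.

MU_x ∝ x^(-2), MU_y ∝ y^(-2), so MRS = (y/x)^(2) = P_x/P_y.
Solve for the ratio: y/x = [P_x/P_y]^(0.5).
Substitute y = (y/x)·x into the budget: x* = M/(P_x + P_y·(y/x)).
Numerically y/x = 3.28887, so x* = 168/(32.45 + 3·3.28887) = 3.9701.

x* = 3.9701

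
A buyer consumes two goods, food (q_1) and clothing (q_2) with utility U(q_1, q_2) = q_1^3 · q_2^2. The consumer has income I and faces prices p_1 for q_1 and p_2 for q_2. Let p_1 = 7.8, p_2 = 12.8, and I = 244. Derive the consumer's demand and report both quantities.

q_1* = 18.7692, q_2* = 7.625

Tangency: MRS = (3/2)·q_2/q_1 = p_1/p_2.
Rearranging, p_2·q_2 = (2/3)·p_1·q_1. Substituting into the budget gives p_1·q_1·(1 + (2/3)) = I.
Demand: q_1*(p_1,p_2,I) = 0.6·I/p_1 and q_2* = 0.4·I/p_2.
At p_1=7.8, p_2=12.8, I=244: q_1* = 0.6·244/7.8 = 18.7692, q_2* = 7.625.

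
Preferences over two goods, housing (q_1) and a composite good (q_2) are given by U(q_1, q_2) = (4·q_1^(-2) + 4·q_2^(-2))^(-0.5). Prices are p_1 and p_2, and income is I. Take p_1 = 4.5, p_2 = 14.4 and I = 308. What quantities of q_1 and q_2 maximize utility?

q_1* = 21.5809, q_2* = 14.6449

Numerically q_2/q_1 = 0.678604, so q_1* = 308/(4.5 + 14.4·0.678604) = 21.5809 and q_2* = 0.678604·21.5809 = 14.6449.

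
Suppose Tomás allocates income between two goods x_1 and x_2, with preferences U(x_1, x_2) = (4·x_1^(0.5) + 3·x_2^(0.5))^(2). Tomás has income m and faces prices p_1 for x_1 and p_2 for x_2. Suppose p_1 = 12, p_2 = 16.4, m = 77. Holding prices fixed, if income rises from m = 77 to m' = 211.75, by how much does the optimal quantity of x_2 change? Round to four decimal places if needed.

From the CES first-order condition, (4/3)·(x_2/x_1)^(0.5) = p_1/p_2.
Solve for the ratio: x_2/x_1 = [(3/4)·p_1/p_2]^(2).
With the ratio pinned down, the budget gives x_1* = m/(p_1 + p_2·(x_2/x_1)) and x_2* = (x_2/x_1)·x_1*.
Numerically x_2/x_1 = 0.30116, so x_1* = 77/(12 + 16.4·0.30116) = 4.5457 and x_2* = 0.30116·4.5457 = 1.369.
At m' = 211.75: x_2* = 3.7647. Change: 3.7647 − 1.369 = 2.3957.

Δx_2* = 2.3957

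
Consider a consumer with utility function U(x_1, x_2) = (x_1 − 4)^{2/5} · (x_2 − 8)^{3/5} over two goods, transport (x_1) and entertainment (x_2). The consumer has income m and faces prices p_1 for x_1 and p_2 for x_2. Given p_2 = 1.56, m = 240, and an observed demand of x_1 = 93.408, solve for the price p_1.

This is Cobb-Douglas in (x_1−4, x_2−8): tangency gives 0.4·p_2·(x_2−8) = 0.6·p_1·(x_1−4).
Substituting into the budget: x_1* = 4 + 0.4·(m − 4·p_1 − 8·p_2)/p_1, and x_2* = 8 + 0.6·(…)/p_2.
Set x_1* = 93.408 in the demand function and solve for p_1: p_1 = 1.

p_1 = 1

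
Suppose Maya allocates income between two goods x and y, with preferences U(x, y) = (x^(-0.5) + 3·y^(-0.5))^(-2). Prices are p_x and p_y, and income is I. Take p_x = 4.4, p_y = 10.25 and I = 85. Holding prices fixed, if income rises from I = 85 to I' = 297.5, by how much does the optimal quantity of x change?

Δx* = 12.8533

With the ratio pinned down, the budget gives x* = I/(p_x + p_y·(y/x)) and y* = (y/x)·x*.
Numerically y/x = 1.183677, so x* = 85/(4.4 + 10.25·1.183677) = 5.1413.
At I' = 297.5: x* = 17.9946. Change: 17.9946 − 5.1413 = 12.8533.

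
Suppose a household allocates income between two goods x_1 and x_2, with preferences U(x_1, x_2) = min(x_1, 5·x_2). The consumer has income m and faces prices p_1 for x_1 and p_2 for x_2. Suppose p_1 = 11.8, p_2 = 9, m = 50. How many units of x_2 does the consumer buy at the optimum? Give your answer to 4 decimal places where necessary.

x_2* = 0.7353

Leontief preferences: the optimum is at the kink where x_1/5 = x_2/1, i.e. x_2 = (1/5)·x_1.
Budget: p_1·x_1 + p_2·(1/5)·x_1 = m, so (5·p_1 + p_2)·x_1 = 5·m.
Demand: x_1*(p_1,p_2,m) = 5·m/(5·p_1 + p_2), x_2* = m/(5·p_1 + p_2).
Here 5·11.8 + 9 = 68, giving x_2* = 0.7353.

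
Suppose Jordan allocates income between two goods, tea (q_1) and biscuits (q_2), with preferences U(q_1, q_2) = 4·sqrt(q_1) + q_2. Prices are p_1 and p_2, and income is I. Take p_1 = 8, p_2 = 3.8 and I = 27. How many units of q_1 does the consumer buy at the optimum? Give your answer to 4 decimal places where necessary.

Utility is quasi-linear in q_2; the FOC for q_1 is 2/√q_1 = p_1/p_2.
Solve: √q_1 = 2·p_2/p_1, so q_1*(p_1,p_2) = (2·p_2/p_1)², and q_2* = (I − p_1·q_1*)/p_2.
Plugging in: q_1* = (2·3.8/8)² = 0.9025.

q_1* = 0.9025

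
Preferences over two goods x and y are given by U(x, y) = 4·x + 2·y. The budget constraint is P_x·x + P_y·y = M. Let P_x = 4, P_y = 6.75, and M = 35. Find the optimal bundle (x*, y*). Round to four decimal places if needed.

x* = 8.75, y* = 0

Linear utility — the consumer picks whichever good has higher MU/price: 4/4 = 1 vs 2/6.75 = 0.2963.
x gives more utility per dollar, so spend all income on x: x* = M/P_x, y* = 0.
Numerically: x* = 8.75, y* = 0.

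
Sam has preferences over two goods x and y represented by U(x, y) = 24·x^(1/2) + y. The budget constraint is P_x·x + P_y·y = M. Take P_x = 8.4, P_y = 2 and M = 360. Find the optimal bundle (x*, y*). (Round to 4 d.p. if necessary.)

x* = 8.1633, y* = 145.7143

Solve: √x = 12·P_y/P_x, so x*(P_x,P_y) = (12·P_y/P_x)², and y* = (M − P_x·x*)/P_y.
Plugging in: x* = (12·2/8.4)² = 8.1633, y* = 145.7143.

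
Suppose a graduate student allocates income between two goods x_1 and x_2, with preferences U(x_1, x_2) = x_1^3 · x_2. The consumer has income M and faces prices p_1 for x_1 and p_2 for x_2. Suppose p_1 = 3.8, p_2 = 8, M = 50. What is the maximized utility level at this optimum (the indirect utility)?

The MRS is 3·x_2/x_1. Set MRS = p_1/p_2.
So 3·p_2·x_2 = p_1·x_1; combined with the budget, a share 0.75 of income goes to x_1.
Demand: x_1*(p_1,p_2,M) = 0.75·M/p_1 and x_2* = 0.25·M/p_2.
At p_1=3.8, p_2=8, M=50: x_1* = 0.75·50/3.8 = 9.8684, x_2* = 1.5625.
Utility at the optimum: U(9.8684, 1.5625) = 1501.6304.

V = 1501.6304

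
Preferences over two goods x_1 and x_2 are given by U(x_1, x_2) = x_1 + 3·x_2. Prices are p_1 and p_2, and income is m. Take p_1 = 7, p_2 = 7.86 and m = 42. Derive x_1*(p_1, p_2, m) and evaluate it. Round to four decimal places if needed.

x_1* = 0

x_2 gives more utility per dollar, so spend all income on x_2: x_2* = m/p_2, x_1* = 0.
Numerically: x_1* = 0, x_2* = 5.3435.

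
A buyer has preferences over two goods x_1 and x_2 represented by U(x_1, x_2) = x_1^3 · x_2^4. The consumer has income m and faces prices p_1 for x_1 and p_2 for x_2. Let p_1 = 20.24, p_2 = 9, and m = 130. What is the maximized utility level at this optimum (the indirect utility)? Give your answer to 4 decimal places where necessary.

V = 96809.8068

MU_x_1/MU_x_2 = (3·x_2)/(4·x_1); tangency sets this equal to p_1/p_2.
Rearranging, p_2·x_2 = (4/3)·p_1·x_1. Substituting into the budget gives p_1·x_1·(1 + (4/3)) = m.
Demand: x_1*(p_1,p_2,m) = 3/7·m/p_1 and x_2* = 4/7·m/p_2.
At p_1=20.24, p_2=9, m=130: x_1* = 3/7·130/20.24 = 2.7527, x_2* = 8.254.
Utility at the optimum: U(2.7527, 8.254) = 96809.8068.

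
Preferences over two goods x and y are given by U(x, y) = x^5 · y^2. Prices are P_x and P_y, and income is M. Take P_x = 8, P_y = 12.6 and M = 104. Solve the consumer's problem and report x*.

MU_x/MU_y = (5·y)/(2·x); tangency sets this equal to P_x/P_y.
So 5·P_y·y = 2·P_x·x; combined with the budget, a share 5/7 of income goes to x.
Demand: x*(P_x,P_y,M) = 5/7·M/P_x and y* = 2/7·M/P_y.
At P_x=8, P_y=12.6, M=104: x* = 5/7·104/8 = 9.2857.

x* = 9.2857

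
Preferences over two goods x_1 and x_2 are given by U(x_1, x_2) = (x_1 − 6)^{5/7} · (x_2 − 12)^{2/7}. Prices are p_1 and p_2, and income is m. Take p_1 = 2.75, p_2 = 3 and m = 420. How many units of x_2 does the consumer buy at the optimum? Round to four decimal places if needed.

MRS = (5/2)·(x_2−12)/(x_1−6). Tangency with p_1/p_2 gives x_2−12 = (2/5)·(p_1/p_2)·(x_1−6).
After buying the subsistence bundle (6, 12), a share 5/7 of the remaining income goes to x_1: x_1* = 6 + 5/7·(m − 6p_1 − 12p_2)/p_1.
Discretionary income = 420 − 6·2.75 − 12·3 = 367.5; x_2* = 12 + 2/7·367.5/3 = 47.

x_2* = 47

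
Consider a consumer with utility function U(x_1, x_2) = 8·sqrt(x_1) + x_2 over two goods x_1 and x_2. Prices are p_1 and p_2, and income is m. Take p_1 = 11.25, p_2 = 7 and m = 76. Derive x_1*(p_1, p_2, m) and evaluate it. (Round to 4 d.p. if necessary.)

Set MRS = p_1/p_2: 4·x_1^(−1/2) = p_1/p_2.
Solve: √x_1 = 4·p_2/p_1, so x_1*(p_1,p_2) = (4·p_2/p_1)², and x_2* = (m − p_1·x_1*)/p_2.
Plugging in: x_1* = (4·7/11.25)² = 6.1946.

x_1* = 6.1946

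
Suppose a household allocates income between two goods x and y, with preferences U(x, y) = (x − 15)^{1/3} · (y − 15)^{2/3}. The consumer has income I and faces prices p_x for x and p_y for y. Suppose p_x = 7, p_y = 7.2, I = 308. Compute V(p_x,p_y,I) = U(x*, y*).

V = 7.0475

MRS = (1/2)·(y−15)/(x−15). Tangency with p_x/p_y gives y−15 = 2·(p_x/p_y)·(x−15).
After buying the subsistence bundle (15, 15), a share 1/3 of the remaining income goes to x: x* = 15 + 1/3·(I − 15p_x − 15p_y)/p_x.
Discretionary income = 308 − 15·7 − 15·7.2 = 95; x* = 15 + 1/3·95/7 = 19.5238; y* = 15 + 2/3·95/7.2 = 23.7963.
Utility at the optimum: U(19.5238, 23.7963) = 7.0475.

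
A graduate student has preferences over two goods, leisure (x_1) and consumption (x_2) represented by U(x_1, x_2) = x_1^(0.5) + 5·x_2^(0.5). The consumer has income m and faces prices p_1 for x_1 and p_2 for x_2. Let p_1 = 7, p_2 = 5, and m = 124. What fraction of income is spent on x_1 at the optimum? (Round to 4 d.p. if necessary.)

share on x_1 = 0.0278

From the CES first-order condition, (1/5)·(x_2/x_1)^(0.5) = p_1/p_2.
Solve for the ratio: x_2/x_1 = [5·p_1/p_2]^(2).
Substitute x_2 = (x_2/x_1)·x_1 into the budget: x_1* = m/(p_1 + p_2·(x_2/x_1)).
Numerically x_2/x_1 = 49, so x_1* = 124/(7 + 5·49) = 0.4921 and x_2* = 49·0.4921 = 24.1111.
Expenditure on x_1: 7·0.4921 = 3.4444; share = 0.0278.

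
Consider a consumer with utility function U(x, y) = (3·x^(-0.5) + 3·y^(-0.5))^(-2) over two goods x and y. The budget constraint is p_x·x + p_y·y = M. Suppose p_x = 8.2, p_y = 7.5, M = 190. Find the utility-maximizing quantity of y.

MU_x ∝ 3·x^(-1.5), MU_y ∝ 3·y^(-1.5), so MRS = (y/x)^(1.5) = p_x/p_y.
Solve for the ratio: y/x = [p_x/p_y]^(2/3).
With the ratio pinned down, the budget gives x* = M/(p_x + p_y·(y/x)) and y* = (y/x)·x*.
Numerically y/x = 1.061292, so x* = 190/(8.2 + 7.5·1.061292) = 11.7576 and y* = 1.061292·11.7576 = 12.4783.

y* = 12.4783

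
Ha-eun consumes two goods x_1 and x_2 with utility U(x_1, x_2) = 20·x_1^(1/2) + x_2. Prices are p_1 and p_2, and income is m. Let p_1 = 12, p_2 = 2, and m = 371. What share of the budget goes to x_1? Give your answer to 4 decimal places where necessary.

Set MRS = p_1/p_2: 10·x_1^(−1/2) = p_1/p_2.
Thus x_1* = (10·p_2/p_1)² — independent of m — with the rest of income spent on x_2.
Plugging in: x_1* = (10·2/12)² = 2.7778, x_2* = 168.8333.
Expenditure on x_1: 12·2.7778 = 33.3333; share = 0.0898.

share on x_1 = 0.0898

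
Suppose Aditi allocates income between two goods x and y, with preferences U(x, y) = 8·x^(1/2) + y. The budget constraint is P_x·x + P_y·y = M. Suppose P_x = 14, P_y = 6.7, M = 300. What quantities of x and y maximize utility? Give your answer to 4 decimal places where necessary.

Set MRS = P_x/P_y: 4·x^(−1/2) = P_x/P_y.
Solve: √x = 4·P_y/P_x, so x*(P_x,P_y) = (4·P_y/P_x)², and y* = (M − P_x·x*)/P_y.
Plugging in: x* = (4·6.7/14)² = 3.6645, y* = 37.119.

x* = 3.6645, y* = 37.119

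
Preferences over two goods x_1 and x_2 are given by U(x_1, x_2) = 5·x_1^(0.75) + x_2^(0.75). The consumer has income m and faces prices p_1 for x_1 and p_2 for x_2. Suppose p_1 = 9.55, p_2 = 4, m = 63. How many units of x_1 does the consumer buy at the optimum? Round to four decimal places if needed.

x_1* = 6.4563

Numerically x_2/x_1 = 0.051987, so x_1* = 63/(9.55 + 4·0.051987) = 6.4563.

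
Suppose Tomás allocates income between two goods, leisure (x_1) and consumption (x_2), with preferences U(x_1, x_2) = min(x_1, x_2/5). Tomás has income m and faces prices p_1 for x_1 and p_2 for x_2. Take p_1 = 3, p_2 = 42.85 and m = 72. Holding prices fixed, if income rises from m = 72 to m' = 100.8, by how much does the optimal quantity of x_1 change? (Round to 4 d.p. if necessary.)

Δx_1* = 0.1326

With perfect complements, no substitution: consume in ratio x_1:x_2 = 1:5.
Budget: p_1·x_1 + p_2·5·x_1 = m, so (p_1 + 5·p_2)·x_1 = m.
Demand: x_1*(p_1,p_2,m) = m/(p_1 + 5·p_2), x_2* = 5·m/(p_1 + 5·p_2).
Here 3 + 5·42.85 = 217.25, giving x_1* = 0.3314.
At m' = 100.8: x_1* = 0.464. Change: 0.464 − 0.3314 = 0.1326.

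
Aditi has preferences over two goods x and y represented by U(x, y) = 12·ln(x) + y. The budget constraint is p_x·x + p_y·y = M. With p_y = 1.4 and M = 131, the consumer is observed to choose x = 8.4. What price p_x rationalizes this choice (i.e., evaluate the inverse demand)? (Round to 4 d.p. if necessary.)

p_x = 2

MU_x = 12/x, MU_y = 1. Tangency: 12/x = p_x/p_y.
So x*(p_x,p_y) = 12·p_y/p_x, independent of income; and y* = (M − 12·p_y)/p_y.
Set x* = 8.4 in the demand function and solve for p_x: p_x = 2.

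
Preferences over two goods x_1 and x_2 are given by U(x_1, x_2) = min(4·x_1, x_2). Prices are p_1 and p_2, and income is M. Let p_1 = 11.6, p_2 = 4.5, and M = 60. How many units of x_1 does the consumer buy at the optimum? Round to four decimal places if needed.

x_1* = 2.027

Demand: x_1*(p_1,p_2,M) = M/(p_1 + 4·p_2), x_2* = 4·M/(p_1 + 4·p_2).
Here 11.6 + 4·4.5 = 29.6, giving x_1* = 2.027.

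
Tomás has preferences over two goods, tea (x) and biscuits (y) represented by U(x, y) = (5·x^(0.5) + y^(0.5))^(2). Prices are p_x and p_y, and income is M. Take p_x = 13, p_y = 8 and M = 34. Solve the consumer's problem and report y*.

MRS = MU_x/MU_y = 5·(y/x)^(0.5). Set equal to p_x/p_y.
Hence y/x = ((1/5)·p_x/p_y)^(1/(0.5)), i.e. raised to the 2 power.
Substitute y = (y/x)·x into the budget: x* = M/(p_x + p_y·(y/x)).
Numerically y/x = 0.105625, so x* = 34/(13 + 8·0.105625) = 2.4558 and y* = 0.105625·2.4558 = 0.2594.

y* = 0.2594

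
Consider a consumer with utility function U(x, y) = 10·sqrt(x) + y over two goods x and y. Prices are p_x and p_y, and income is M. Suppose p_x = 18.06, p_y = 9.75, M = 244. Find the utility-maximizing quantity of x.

Thus x* = (5·p_y/p_x)² — independent of M — with the rest of income spent on y.
Plugging in: x* = (5·9.75/18.06)² = 7.2864.

x* = 7.2864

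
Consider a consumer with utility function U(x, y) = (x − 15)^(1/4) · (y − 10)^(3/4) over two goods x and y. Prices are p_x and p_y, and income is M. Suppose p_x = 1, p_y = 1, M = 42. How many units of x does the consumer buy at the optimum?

x* = 19.25

This is Cobb-Douglas in (x−15, y−10): tangency gives 0.25·p_y·(y−10) = 0.75·p_x·(x−15).
After buying the subsistence bundle (15, 10), a share 0.25 of the remaining income goes to x: x* = 15 + 0.25·(M − 15p_x − 10p_y)/p_x.
Discretionary income = 42 − 15·1 − 10·1 = 17; x* = 15 + 0.25·17/1 = 19.25.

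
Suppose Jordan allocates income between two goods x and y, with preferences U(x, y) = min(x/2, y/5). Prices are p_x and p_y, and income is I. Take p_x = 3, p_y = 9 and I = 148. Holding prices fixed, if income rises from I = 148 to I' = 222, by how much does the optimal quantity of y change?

Δy* = 7.2549

With perfect complements, no substitution: consume in ratio x:y = 2:5.
Budget: p_x·x + p_y·(5/2)·x = I, so (2·p_x + 5·p_y)·x = 2·I.
Demand: x*(p_x,p_y,I) = 2·I/(2·p_x + 5·p_y), y* = 5·I/(2·p_x + 5·p_y).
Here 2·3 + 5·9 = 51, giving y* = 14.5098.
At I' = 222: y* = 21.7647. Change: 21.7647 − 14.5098 = 7.2549.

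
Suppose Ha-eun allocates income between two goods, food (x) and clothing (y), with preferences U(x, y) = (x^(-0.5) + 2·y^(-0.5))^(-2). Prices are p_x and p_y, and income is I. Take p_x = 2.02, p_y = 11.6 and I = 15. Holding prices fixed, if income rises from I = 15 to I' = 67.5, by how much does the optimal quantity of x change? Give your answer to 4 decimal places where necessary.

MU_x ∝ x^(-1.5), MU_y ∝ 2·y^(-1.5), so MRS = (1/2)·(y/x)^(1.5) = p_x/p_y.
Hence y/x = (2·p_x/p_y)^(1/(1.5)), i.e. raised to the 2/3 power.
With the ratio pinned down, the budget gives x* = I/(p_x + p_y·(y/x)) and y* = (y/x)·x*.
Numerically y/x = 0.495012, so x* = 15/(2.02 + 11.6·0.495012) = 1.9325.
At I' = 67.5: x* = 8.6961. Change: 8.6961 − 1.9325 = 6.7636.

Δx* = 6.7636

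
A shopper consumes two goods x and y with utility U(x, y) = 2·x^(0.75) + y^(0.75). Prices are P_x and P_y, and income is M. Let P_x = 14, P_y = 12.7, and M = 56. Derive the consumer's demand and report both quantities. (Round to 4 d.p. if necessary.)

x* = 3.691, y* = 0.3407

From the CES first-order condition, 2·(y/x)^(0.25) = P_x/P_y.
Solve for the ratio: y/x = [(1/2)·P_x/P_y]^(4).
Substitute y = (y/x)·x into the budget: x* = M/(P_x + P_y·(y/x)).
Numerically y/x = 0.092295, so x* = 56/(14 + 12.7·0.092295) = 3.691 and y* = 0.092295·3.691 = 0.3407.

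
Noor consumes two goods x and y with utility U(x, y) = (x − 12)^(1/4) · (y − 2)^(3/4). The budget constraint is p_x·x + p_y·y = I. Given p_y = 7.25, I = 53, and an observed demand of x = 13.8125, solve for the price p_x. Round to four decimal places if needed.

Let x' = x−12, y' = y−2. MRS = (1/3)·y'/x' = p_x/p_y.
After buying the subsistence bundle (12, 2), a share 0.25 of the remaining income goes to x: x* = 12 + 0.25·(I − 12p_x − 2p_y)/p_x.
Set x* = 13.8125 in the demand function and solve for p_x: p_x = 2.

p_x = 2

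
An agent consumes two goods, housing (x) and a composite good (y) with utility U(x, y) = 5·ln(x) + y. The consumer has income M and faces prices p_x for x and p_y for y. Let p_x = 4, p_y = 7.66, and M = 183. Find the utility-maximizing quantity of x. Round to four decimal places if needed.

MU_x = 5/x, MU_y = 1. Tangency: 5/x = p_x/p_y.
So x*(p_x,p_y) = 5·p_y/p_x, independent of income; and y* = (M − 5·p_y)/p_y.
At the given prices: x* = 5·7.66/4 = 9.575.

x* = 9.575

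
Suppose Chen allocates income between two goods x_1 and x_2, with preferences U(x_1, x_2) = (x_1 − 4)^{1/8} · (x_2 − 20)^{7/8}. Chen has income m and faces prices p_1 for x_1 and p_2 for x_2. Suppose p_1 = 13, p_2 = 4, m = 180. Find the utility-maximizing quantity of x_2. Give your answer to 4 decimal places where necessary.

x_2* = 30.5

This is Cobb-Douglas in (x_1−4, x_2−20): tangency gives 0.125·p_2·(x_2−20) = 0.875·p_1·(x_1−4).
After buying the subsistence bundle (4, 20), a share 0.125 of the remaining income goes to x_1: x_1* = 4 + 0.125·(m − 4p_1 − 20p_2)/p_1.
Discretionary income = 180 − 4·13 − 20·4 = 48; x_2* = 20 + 0.875·48/4 = 30.5.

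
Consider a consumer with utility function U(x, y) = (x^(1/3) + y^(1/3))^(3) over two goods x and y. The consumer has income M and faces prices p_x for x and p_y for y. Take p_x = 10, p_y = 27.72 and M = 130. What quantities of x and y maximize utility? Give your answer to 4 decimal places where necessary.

MU_x ∝ x^(-2/3), MU_y ∝ y^(-2/3), so MRS = (y/x)^(2/3) = p_x/p_y.
Solve for the ratio: y/x = [p_x/p_y]^(1.5).
With the ratio pinned down, the budget gives x* = M/(p_x + p_y·(y/x)) and y* = (y/x)·x*.
Numerically y/x = 0.216676, so x* = 130/(10 + 27.72·0.216676) = 8.1218 and y* = 0.216676·8.1218 = 1.7598.

x* = 8.1218, y* = 1.7598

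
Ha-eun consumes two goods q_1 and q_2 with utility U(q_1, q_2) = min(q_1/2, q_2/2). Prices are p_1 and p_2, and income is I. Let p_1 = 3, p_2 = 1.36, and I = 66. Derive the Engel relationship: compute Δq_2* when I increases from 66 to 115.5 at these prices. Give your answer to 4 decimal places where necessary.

Leontief preferences: the optimum is at the kink where q_1/2 = q_2/2, i.e. q_2 = q_1.
Budget: p_1·q_1 + p_2·q_1 = I, so (2·p_1 + 2·p_2)·q_1 = 2·I.
Demand: q_1*(p_1,p_2,I) = 2·I/(2·p_1 + 2·p_2), q_2* = 2·I/(2·p_1 + 2·p_2).
Here 2·3 + 2·1.36 = 8.72, giving q_2* = 15.1376.
At I' = 115.5: q_2* = 26.4908. Change: 26.4908 − 15.1376 = 11.3532.

Δq_2* = 11.3532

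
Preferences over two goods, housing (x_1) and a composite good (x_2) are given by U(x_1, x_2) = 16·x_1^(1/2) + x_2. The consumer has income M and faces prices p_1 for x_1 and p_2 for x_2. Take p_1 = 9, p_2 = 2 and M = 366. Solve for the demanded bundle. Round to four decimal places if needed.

Thus x_1* = (8·p_2/p_1)² — independent of M — with the rest of income spent on x_2.
Plugging in: x_1* = (8·2/9)² = 3.1605, x_2* = 168.7778.

x_1* = 3.1605, x_2* = 168.7778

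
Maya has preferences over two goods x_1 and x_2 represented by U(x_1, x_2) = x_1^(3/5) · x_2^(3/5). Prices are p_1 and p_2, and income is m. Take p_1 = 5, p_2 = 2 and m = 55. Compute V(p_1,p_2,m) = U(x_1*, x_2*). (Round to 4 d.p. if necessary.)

V = 13.4029

MU_x_1/MU_x_2 = (0.6·x_2)/(0.6·x_1); tangency sets this equal to p_1/p_2.
Rearranging, p_2·x_2 = p_1·x_1. Substituting into the budget gives p_1·x_1·(1 + 1) = m.
Demand: x_1*(p_1,p_2,m) = 0.5·m/p_1 and x_2* = 0.5·m/p_2.
At p_1=5, p_2=2, m=55: x_1* = 0.5·55/5 = 5.5, x_2* = 13.75.
Utility at the optimum: U(5.5, 13.75) = 13.4029.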